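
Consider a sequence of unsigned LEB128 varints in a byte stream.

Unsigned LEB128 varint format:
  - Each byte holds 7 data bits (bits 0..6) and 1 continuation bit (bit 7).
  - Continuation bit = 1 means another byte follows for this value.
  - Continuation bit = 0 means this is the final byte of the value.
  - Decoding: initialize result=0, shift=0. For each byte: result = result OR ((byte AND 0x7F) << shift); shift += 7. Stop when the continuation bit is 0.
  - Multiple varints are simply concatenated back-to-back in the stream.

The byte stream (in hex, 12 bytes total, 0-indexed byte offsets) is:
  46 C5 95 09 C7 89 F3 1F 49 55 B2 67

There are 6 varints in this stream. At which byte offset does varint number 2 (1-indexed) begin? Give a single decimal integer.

  byte[0]=0x46 cont=0 payload=0x46=70: acc |= 70<<0 -> acc=70 shift=7 [end]
Varint 1: bytes[0:1] = 46 -> value 70 (1 byte(s))
  byte[1]=0xC5 cont=1 payload=0x45=69: acc |= 69<<0 -> acc=69 shift=7
  byte[2]=0x95 cont=1 payload=0x15=21: acc |= 21<<7 -> acc=2757 shift=14
  byte[3]=0x09 cont=0 payload=0x09=9: acc |= 9<<14 -> acc=150213 shift=21 [end]
Varint 2: bytes[1:4] = C5 95 09 -> value 150213 (3 byte(s))
  byte[4]=0xC7 cont=1 payload=0x47=71: acc |= 71<<0 -> acc=71 shift=7
  byte[5]=0x89 cont=1 payload=0x09=9: acc |= 9<<7 -> acc=1223 shift=14
  byte[6]=0xF3 cont=1 payload=0x73=115: acc |= 115<<14 -> acc=1885383 shift=21
  byte[7]=0x1F cont=0 payload=0x1F=31: acc |= 31<<21 -> acc=66897095 shift=28 [end]
Varint 3: bytes[4:8] = C7 89 F3 1F -> value 66897095 (4 byte(s))
  byte[8]=0x49 cont=0 payload=0x49=73: acc |= 73<<0 -> acc=73 shift=7 [end]
Varint 4: bytes[8:9] = 49 -> value 73 (1 byte(s))
  byte[9]=0x55 cont=0 payload=0x55=85: acc |= 85<<0 -> acc=85 shift=7 [end]
Varint 5: bytes[9:10] = 55 -> value 85 (1 byte(s))
  byte[10]=0xB2 cont=1 payload=0x32=50: acc |= 50<<0 -> acc=50 shift=7
  byte[11]=0x67 cont=0 payload=0x67=103: acc |= 103<<7 -> acc=13234 shift=14 [end]
Varint 6: bytes[10:12] = B2 67 -> value 13234 (2 byte(s))

Answer: 1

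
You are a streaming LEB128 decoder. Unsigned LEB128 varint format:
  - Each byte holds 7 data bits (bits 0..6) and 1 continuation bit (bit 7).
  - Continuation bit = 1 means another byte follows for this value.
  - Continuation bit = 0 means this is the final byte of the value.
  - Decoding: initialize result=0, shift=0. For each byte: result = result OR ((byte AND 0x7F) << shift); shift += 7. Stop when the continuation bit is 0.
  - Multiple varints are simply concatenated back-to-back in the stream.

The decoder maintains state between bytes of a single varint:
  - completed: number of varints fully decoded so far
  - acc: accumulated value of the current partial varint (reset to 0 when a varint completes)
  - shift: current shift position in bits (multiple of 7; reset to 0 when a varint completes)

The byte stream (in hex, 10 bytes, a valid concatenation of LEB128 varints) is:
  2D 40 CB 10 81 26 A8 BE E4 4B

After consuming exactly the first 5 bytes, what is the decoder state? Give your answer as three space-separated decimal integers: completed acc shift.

Answer: 3 1 7

Derivation:
byte[0]=0x2D cont=0 payload=0x2D: varint #1 complete (value=45); reset -> completed=1 acc=0 shift=0
byte[1]=0x40 cont=0 payload=0x40: varint #2 complete (value=64); reset -> completed=2 acc=0 shift=0
byte[2]=0xCB cont=1 payload=0x4B: acc |= 75<<0 -> completed=2 acc=75 shift=7
byte[3]=0x10 cont=0 payload=0x10: varint #3 complete (value=2123); reset -> completed=3 acc=0 shift=0
byte[4]=0x81 cont=1 payload=0x01: acc |= 1<<0 -> completed=3 acc=1 shift=7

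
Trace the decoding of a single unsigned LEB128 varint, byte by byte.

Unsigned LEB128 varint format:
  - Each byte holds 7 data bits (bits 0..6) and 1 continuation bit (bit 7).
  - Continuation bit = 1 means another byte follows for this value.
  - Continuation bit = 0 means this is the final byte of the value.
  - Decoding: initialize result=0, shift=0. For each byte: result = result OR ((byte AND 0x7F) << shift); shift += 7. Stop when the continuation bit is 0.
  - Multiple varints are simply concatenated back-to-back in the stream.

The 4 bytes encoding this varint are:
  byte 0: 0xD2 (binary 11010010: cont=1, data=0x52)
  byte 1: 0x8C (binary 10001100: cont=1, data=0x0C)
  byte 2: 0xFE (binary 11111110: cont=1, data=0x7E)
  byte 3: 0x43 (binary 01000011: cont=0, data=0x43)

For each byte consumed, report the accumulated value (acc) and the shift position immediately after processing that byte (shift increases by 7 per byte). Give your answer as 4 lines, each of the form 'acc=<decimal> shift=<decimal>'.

Answer: acc=82 shift=7
acc=1618 shift=14
acc=2066002 shift=21
acc=142575186 shift=28

Derivation:
byte 0=0xD2: payload=0x52=82, contrib = 82<<0 = 82; acc -> 82, shift -> 7
byte 1=0x8C: payload=0x0C=12, contrib = 12<<7 = 1536; acc -> 1618, shift -> 14
byte 2=0xFE: payload=0x7E=126, contrib = 126<<14 = 2064384; acc -> 2066002, shift -> 21
byte 3=0x43: payload=0x43=67, contrib = 67<<21 = 140509184; acc -> 142575186, shift -> 28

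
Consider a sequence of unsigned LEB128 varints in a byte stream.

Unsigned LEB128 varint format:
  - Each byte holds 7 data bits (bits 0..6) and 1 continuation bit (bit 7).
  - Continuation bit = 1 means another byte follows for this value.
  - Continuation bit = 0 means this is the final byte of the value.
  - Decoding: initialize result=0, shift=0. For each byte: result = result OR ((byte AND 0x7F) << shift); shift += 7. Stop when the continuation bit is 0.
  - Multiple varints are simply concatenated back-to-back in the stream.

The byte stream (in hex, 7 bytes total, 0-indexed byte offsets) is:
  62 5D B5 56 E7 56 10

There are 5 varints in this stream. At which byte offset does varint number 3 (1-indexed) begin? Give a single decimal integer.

Answer: 2

Derivation:
  byte[0]=0x62 cont=0 payload=0x62=98: acc |= 98<<0 -> acc=98 shift=7 [end]
Varint 1: bytes[0:1] = 62 -> value 98 (1 byte(s))
  byte[1]=0x5D cont=0 payload=0x5D=93: acc |= 93<<0 -> acc=93 shift=7 [end]
Varint 2: bytes[1:2] = 5D -> value 93 (1 byte(s))
  byte[2]=0xB5 cont=1 payload=0x35=53: acc |= 53<<0 -> acc=53 shift=7
  byte[3]=0x56 cont=0 payload=0x56=86: acc |= 86<<7 -> acc=11061 shift=14 [end]
Varint 3: bytes[2:4] = B5 56 -> value 11061 (2 byte(s))
  byte[4]=0xE7 cont=1 payload=0x67=103: acc |= 103<<0 -> acc=103 shift=7
  byte[5]=0x56 cont=0 payload=0x56=86: acc |= 86<<7 -> acc=11111 shift=14 [end]
Varint 4: bytes[4:6] = E7 56 -> value 11111 (2 byte(s))
  byte[6]=0x10 cont=0 payload=0x10=16: acc |= 16<<0 -> acc=16 shift=7 [end]
Varint 5: bytes[6:7] = 10 -> value 16 (1 byte(s))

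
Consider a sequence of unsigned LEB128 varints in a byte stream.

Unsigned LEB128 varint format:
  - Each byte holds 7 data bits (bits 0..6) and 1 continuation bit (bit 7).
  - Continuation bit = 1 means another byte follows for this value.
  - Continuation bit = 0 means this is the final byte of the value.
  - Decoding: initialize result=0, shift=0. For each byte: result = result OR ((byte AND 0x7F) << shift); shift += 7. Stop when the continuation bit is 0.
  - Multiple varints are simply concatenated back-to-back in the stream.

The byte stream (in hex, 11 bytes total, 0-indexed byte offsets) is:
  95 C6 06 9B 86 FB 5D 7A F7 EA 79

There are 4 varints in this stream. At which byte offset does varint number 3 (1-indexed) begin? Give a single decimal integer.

Answer: 7

Derivation:
  byte[0]=0x95 cont=1 payload=0x15=21: acc |= 21<<0 -> acc=21 shift=7
  byte[1]=0xC6 cont=1 payload=0x46=70: acc |= 70<<7 -> acc=8981 shift=14
  byte[2]=0x06 cont=0 payload=0x06=6: acc |= 6<<14 -> acc=107285 shift=21 [end]
Varint 1: bytes[0:3] = 95 C6 06 -> value 107285 (3 byte(s))
  byte[3]=0x9B cont=1 payload=0x1B=27: acc |= 27<<0 -> acc=27 shift=7
  byte[4]=0x86 cont=1 payload=0x06=6: acc |= 6<<7 -> acc=795 shift=14
  byte[5]=0xFB cont=1 payload=0x7B=123: acc |= 123<<14 -> acc=2016027 shift=21
  byte[6]=0x5D cont=0 payload=0x5D=93: acc |= 93<<21 -> acc=197051163 shift=28 [end]
Varint 2: bytes[3:7] = 9B 86 FB 5D -> value 197051163 (4 byte(s))
  byte[7]=0x7A cont=0 payload=0x7A=122: acc |= 122<<0 -> acc=122 shift=7 [end]
Varint 3: bytes[7:8] = 7A -> value 122 (1 byte(s))
  byte[8]=0xF7 cont=1 payload=0x77=119: acc |= 119<<0 -> acc=119 shift=7
  byte[9]=0xEA cont=1 payload=0x6A=106: acc |= 106<<7 -> acc=13687 shift=14
  byte[10]=0x79 cont=0 payload=0x79=121: acc |= 121<<14 -> acc=1996151 shift=21 [end]
Varint 4: bytes[8:11] = F7 EA 79 -> value 1996151 (3 byte(s))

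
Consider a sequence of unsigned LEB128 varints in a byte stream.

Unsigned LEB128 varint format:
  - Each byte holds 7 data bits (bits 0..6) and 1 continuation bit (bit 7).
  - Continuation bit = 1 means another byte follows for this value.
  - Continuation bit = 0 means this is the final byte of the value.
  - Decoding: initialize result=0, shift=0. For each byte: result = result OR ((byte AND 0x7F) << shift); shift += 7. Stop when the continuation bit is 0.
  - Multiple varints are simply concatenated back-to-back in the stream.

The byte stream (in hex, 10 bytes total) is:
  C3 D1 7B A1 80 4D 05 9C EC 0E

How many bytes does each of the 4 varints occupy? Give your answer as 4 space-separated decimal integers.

Answer: 3 3 1 3

Derivation:
  byte[0]=0xC3 cont=1 payload=0x43=67: acc |= 67<<0 -> acc=67 shift=7
  byte[1]=0xD1 cont=1 payload=0x51=81: acc |= 81<<7 -> acc=10435 shift=14
  byte[2]=0x7B cont=0 payload=0x7B=123: acc |= 123<<14 -> acc=2025667 shift=21 [end]
Varint 1: bytes[0:3] = C3 D1 7B -> value 2025667 (3 byte(s))
  byte[3]=0xA1 cont=1 payload=0x21=33: acc |= 33<<0 -> acc=33 shift=7
  byte[4]=0x80 cont=1 payload=0x00=0: acc |= 0<<7 -> acc=33 shift=14
  byte[5]=0x4D cont=0 payload=0x4D=77: acc |= 77<<14 -> acc=1261601 shift=21 [end]
Varint 2: bytes[3:6] = A1 80 4D -> value 1261601 (3 byte(s))
  byte[6]=0x05 cont=0 payload=0x05=5: acc |= 5<<0 -> acc=5 shift=7 [end]
Varint 3: bytes[6:7] = 05 -> value 5 (1 byte(s))
  byte[7]=0x9C cont=1 payload=0x1C=28: acc |= 28<<0 -> acc=28 shift=7
  byte[8]=0xEC cont=1 payload=0x6C=108: acc |= 108<<7 -> acc=13852 shift=14
  byte[9]=0x0E cont=0 payload=0x0E=14: acc |= 14<<14 -> acc=243228 shift=21 [end]
Varint 4: bytes[7:10] = 9C EC 0E -> value 243228 (3 byte(s))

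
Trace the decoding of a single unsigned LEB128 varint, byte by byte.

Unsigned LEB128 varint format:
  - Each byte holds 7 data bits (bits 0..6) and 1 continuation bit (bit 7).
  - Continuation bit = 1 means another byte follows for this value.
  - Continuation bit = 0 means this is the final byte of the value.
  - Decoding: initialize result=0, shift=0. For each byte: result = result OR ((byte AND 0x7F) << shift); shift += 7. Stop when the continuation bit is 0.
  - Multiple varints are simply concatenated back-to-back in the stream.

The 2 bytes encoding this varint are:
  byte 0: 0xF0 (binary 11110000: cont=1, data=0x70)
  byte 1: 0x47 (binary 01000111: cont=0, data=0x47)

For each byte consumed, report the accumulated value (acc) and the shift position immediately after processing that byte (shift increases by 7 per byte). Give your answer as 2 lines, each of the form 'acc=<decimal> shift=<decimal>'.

byte 0=0xF0: payload=0x70=112, contrib = 112<<0 = 112; acc -> 112, shift -> 7
byte 1=0x47: payload=0x47=71, contrib = 71<<7 = 9088; acc -> 9200, shift -> 14

Answer: acc=112 shift=7
acc=9200 shift=14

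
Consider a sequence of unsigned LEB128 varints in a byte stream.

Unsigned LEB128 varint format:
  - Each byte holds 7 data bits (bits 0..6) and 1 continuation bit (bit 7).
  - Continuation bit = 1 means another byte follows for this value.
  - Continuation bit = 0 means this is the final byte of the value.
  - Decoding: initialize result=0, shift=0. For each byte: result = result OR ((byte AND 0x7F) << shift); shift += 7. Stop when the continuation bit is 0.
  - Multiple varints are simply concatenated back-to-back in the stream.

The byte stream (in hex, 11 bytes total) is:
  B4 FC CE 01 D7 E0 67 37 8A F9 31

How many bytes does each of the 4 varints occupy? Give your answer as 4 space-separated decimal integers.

Answer: 4 3 1 3

Derivation:
  byte[0]=0xB4 cont=1 payload=0x34=52: acc |= 52<<0 -> acc=52 shift=7
  byte[1]=0xFC cont=1 payload=0x7C=124: acc |= 124<<7 -> acc=15924 shift=14
  byte[2]=0xCE cont=1 payload=0x4E=78: acc |= 78<<14 -> acc=1293876 shift=21
  byte[3]=0x01 cont=0 payload=0x01=1: acc |= 1<<21 -> acc=3391028 shift=28 [end]
Varint 1: bytes[0:4] = B4 FC CE 01 -> value 3391028 (4 byte(s))
  byte[4]=0xD7 cont=1 payload=0x57=87: acc |= 87<<0 -> acc=87 shift=7
  byte[5]=0xE0 cont=1 payload=0x60=96: acc |= 96<<7 -> acc=12375 shift=14
  byte[6]=0x67 cont=0 payload=0x67=103: acc |= 103<<14 -> acc=1699927 shift=21 [end]
Varint 2: bytes[4:7] = D7 E0 67 -> value 1699927 (3 byte(s))
  byte[7]=0x37 cont=0 payload=0x37=55: acc |= 55<<0 -> acc=55 shift=7 [end]
Varint 3: bytes[7:8] = 37 -> value 55 (1 byte(s))
  byte[8]=0x8A cont=1 payload=0x0A=10: acc |= 10<<0 -> acc=10 shift=7
  byte[9]=0xF9 cont=1 payload=0x79=121: acc |= 121<<7 -> acc=15498 shift=14
  byte[10]=0x31 cont=0 payload=0x31=49: acc |= 49<<14 -> acc=818314 shift=21 [end]
Varint 4: bytes[8:11] = 8A F9 31 -> value 818314 (3 byte(s))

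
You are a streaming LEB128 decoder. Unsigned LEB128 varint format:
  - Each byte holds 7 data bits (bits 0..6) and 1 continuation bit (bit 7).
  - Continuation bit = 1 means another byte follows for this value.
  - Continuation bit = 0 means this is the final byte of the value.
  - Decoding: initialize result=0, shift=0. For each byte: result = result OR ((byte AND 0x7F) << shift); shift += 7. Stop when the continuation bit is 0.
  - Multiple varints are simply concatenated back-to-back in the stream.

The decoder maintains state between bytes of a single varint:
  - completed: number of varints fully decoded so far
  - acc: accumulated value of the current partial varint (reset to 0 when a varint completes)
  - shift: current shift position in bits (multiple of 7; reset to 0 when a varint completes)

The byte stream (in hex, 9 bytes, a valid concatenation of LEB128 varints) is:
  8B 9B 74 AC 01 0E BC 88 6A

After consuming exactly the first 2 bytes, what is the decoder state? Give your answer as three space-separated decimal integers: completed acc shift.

Answer: 0 3467 14

Derivation:
byte[0]=0x8B cont=1 payload=0x0B: acc |= 11<<0 -> completed=0 acc=11 shift=7
byte[1]=0x9B cont=1 payload=0x1B: acc |= 27<<7 -> completed=0 acc=3467 shift=14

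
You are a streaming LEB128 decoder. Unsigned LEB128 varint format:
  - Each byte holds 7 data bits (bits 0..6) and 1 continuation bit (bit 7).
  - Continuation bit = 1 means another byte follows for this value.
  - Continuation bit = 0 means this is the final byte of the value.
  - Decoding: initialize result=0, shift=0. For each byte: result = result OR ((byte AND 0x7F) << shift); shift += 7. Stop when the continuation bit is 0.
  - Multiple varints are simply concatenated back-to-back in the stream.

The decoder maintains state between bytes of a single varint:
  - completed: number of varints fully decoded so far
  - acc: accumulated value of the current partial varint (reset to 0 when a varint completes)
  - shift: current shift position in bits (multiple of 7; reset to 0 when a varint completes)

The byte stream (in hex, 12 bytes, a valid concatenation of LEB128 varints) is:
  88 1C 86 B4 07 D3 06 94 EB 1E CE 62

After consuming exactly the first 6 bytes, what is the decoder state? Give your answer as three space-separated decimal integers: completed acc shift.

byte[0]=0x88 cont=1 payload=0x08: acc |= 8<<0 -> completed=0 acc=8 shift=7
byte[1]=0x1C cont=0 payload=0x1C: varint #1 complete (value=3592); reset -> completed=1 acc=0 shift=0
byte[2]=0x86 cont=1 payload=0x06: acc |= 6<<0 -> completed=1 acc=6 shift=7
byte[3]=0xB4 cont=1 payload=0x34: acc |= 52<<7 -> completed=1 acc=6662 shift=14
byte[4]=0x07 cont=0 payload=0x07: varint #2 complete (value=121350); reset -> completed=2 acc=0 shift=0
byte[5]=0xD3 cont=1 payload=0x53: acc |= 83<<0 -> completed=2 acc=83 shift=7

Answer: 2 83 7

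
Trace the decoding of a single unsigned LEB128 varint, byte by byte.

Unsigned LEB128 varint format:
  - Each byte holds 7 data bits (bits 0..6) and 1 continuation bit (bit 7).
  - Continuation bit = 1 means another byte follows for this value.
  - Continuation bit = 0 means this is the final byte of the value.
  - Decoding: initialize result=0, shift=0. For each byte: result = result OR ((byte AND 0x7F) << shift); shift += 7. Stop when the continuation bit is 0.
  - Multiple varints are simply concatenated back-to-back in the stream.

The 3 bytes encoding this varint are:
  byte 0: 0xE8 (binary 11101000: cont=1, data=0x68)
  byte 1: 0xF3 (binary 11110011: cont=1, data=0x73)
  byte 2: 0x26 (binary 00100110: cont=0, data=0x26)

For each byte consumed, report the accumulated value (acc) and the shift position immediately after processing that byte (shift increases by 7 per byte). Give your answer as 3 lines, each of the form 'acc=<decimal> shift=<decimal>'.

Answer: acc=104 shift=7
acc=14824 shift=14
acc=637416 shift=21

Derivation:
byte 0=0xE8: payload=0x68=104, contrib = 104<<0 = 104; acc -> 104, shift -> 7
byte 1=0xF3: payload=0x73=115, contrib = 115<<7 = 14720; acc -> 14824, shift -> 14
byte 2=0x26: payload=0x26=38, contrib = 38<<14 = 622592; acc -> 637416, shift -> 21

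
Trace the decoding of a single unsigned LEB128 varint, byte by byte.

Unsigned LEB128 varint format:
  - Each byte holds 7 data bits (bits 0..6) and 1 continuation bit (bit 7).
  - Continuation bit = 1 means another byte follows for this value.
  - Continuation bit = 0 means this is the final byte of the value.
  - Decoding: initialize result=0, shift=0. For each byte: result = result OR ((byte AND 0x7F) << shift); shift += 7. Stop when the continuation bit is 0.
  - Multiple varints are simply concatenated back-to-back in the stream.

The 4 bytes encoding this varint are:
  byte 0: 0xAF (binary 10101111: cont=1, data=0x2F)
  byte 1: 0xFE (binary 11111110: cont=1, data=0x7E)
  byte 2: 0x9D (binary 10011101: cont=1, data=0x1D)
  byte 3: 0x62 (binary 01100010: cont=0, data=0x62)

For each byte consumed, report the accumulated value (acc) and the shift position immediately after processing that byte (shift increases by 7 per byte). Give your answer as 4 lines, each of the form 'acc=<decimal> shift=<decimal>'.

byte 0=0xAF: payload=0x2F=47, contrib = 47<<0 = 47; acc -> 47, shift -> 7
byte 1=0xFE: payload=0x7E=126, contrib = 126<<7 = 16128; acc -> 16175, shift -> 14
byte 2=0x9D: payload=0x1D=29, contrib = 29<<14 = 475136; acc -> 491311, shift -> 21
byte 3=0x62: payload=0x62=98, contrib = 98<<21 = 205520896; acc -> 206012207, shift -> 28

Answer: acc=47 shift=7
acc=16175 shift=14
acc=491311 shift=21
acc=206012207 shift=28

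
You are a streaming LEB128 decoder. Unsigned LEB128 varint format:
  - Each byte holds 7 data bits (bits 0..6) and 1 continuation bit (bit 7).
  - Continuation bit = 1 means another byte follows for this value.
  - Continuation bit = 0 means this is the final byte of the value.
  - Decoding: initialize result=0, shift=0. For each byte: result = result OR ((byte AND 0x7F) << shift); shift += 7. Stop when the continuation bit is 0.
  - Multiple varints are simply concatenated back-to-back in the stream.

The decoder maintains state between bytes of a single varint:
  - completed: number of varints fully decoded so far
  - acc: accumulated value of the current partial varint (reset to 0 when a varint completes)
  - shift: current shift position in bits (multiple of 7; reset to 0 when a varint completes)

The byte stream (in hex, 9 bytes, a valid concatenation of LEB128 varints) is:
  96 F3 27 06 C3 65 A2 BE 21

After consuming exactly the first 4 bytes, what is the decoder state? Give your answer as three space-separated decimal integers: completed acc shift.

Answer: 2 0 0

Derivation:
byte[0]=0x96 cont=1 payload=0x16: acc |= 22<<0 -> completed=0 acc=22 shift=7
byte[1]=0xF3 cont=1 payload=0x73: acc |= 115<<7 -> completed=0 acc=14742 shift=14
byte[2]=0x27 cont=0 payload=0x27: varint #1 complete (value=653718); reset -> completed=1 acc=0 shift=0
byte[3]=0x06 cont=0 payload=0x06: varint #2 complete (value=6); reset -> completed=2 acc=0 shift=0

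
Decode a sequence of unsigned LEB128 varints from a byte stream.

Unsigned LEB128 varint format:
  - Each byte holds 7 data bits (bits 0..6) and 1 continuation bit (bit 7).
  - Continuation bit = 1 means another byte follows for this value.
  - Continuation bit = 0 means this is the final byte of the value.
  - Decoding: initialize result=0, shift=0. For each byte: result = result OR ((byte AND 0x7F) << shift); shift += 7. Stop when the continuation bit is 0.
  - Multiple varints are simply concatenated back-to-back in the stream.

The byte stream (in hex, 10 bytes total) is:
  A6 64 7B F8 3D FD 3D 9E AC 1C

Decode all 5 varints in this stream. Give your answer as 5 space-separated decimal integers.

  byte[0]=0xA6 cont=1 payload=0x26=38: acc |= 38<<0 -> acc=38 shift=7
  byte[1]=0x64 cont=0 payload=0x64=100: acc |= 100<<7 -> acc=12838 shift=14 [end]
Varint 1: bytes[0:2] = A6 64 -> value 12838 (2 byte(s))
  byte[2]=0x7B cont=0 payload=0x7B=123: acc |= 123<<0 -> acc=123 shift=7 [end]
Varint 2: bytes[2:3] = 7B -> value 123 (1 byte(s))
  byte[3]=0xF8 cont=1 payload=0x78=120: acc |= 120<<0 -> acc=120 shift=7
  byte[4]=0x3D cont=0 payload=0x3D=61: acc |= 61<<7 -> acc=7928 shift=14 [end]
Varint 3: bytes[3:5] = F8 3D -> value 7928 (2 byte(s))
  byte[5]=0xFD cont=1 payload=0x7D=125: acc |= 125<<0 -> acc=125 shift=7
  byte[6]=0x3D cont=0 payload=0x3D=61: acc |= 61<<7 -> acc=7933 shift=14 [end]
Varint 4: bytes[5:7] = FD 3D -> value 7933 (2 byte(s))
  byte[7]=0x9E cont=1 payload=0x1E=30: acc |= 30<<0 -> acc=30 shift=7
  byte[8]=0xAC cont=1 payload=0x2C=44: acc |= 44<<7 -> acc=5662 shift=14
  byte[9]=0x1C cont=0 payload=0x1C=28: acc |= 28<<14 -> acc=464414 shift=21 [end]
Varint 5: bytes[7:10] = 9E AC 1C -> value 464414 (3 byte(s))

Answer: 12838 123 7928 7933 464414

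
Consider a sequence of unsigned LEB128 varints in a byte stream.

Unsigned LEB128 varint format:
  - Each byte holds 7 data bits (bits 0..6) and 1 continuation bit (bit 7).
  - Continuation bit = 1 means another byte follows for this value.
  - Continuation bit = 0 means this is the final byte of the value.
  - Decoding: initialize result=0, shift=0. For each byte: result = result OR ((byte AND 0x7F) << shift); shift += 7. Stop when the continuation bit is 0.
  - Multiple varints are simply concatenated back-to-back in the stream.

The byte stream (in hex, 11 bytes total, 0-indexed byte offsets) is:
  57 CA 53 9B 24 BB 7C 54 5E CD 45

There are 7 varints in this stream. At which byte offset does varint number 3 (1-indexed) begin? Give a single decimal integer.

  byte[0]=0x57 cont=0 payload=0x57=87: acc |= 87<<0 -> acc=87 shift=7 [end]
Varint 1: bytes[0:1] = 57 -> value 87 (1 byte(s))
  byte[1]=0xCA cont=1 payload=0x4A=74: acc |= 74<<0 -> acc=74 shift=7
  byte[2]=0x53 cont=0 payload=0x53=83: acc |= 83<<7 -> acc=10698 shift=14 [end]
Varint 2: bytes[1:3] = CA 53 -> value 10698 (2 byte(s))
  byte[3]=0x9B cont=1 payload=0x1B=27: acc |= 27<<0 -> acc=27 shift=7
  byte[4]=0x24 cont=0 payload=0x24=36: acc |= 36<<7 -> acc=4635 shift=14 [end]
Varint 3: bytes[3:5] = 9B 24 -> value 4635 (2 byte(s))
  byte[5]=0xBB cont=1 payload=0x3B=59: acc |= 59<<0 -> acc=59 shift=7
  byte[6]=0x7C cont=0 payload=0x7C=124: acc |= 124<<7 -> acc=15931 shift=14 [end]
Varint 4: bytes[5:7] = BB 7C -> value 15931 (2 byte(s))
  byte[7]=0x54 cont=0 payload=0x54=84: acc |= 84<<0 -> acc=84 shift=7 [end]
Varint 5: bytes[7:8] = 54 -> value 84 (1 byte(s))
  byte[8]=0x5E cont=0 payload=0x5E=94: acc |= 94<<0 -> acc=94 shift=7 [end]
Varint 6: bytes[8:9] = 5E -> value 94 (1 byte(s))
  byte[9]=0xCD cont=1 payload=0x4D=77: acc |= 77<<0 -> acc=77 shift=7
  byte[10]=0x45 cont=0 payload=0x45=69: acc |= 69<<7 -> acc=8909 shift=14 [end]
Varint 7: bytes[9:11] = CD 45 -> value 8909 (2 byte(s))

Answer: 3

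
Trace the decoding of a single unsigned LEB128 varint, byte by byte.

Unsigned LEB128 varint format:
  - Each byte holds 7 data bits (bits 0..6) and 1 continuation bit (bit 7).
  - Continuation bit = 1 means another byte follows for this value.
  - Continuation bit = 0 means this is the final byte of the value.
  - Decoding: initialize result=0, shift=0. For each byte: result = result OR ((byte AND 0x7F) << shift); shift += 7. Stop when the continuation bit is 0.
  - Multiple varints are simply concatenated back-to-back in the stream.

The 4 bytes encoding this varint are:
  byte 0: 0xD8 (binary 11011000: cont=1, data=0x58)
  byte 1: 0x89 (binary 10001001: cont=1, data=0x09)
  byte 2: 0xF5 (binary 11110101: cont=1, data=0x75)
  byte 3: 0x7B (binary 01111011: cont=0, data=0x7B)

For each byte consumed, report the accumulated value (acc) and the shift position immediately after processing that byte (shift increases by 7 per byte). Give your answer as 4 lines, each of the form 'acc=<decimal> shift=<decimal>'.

byte 0=0xD8: payload=0x58=88, contrib = 88<<0 = 88; acc -> 88, shift -> 7
byte 1=0x89: payload=0x09=9, contrib = 9<<7 = 1152; acc -> 1240, shift -> 14
byte 2=0xF5: payload=0x75=117, contrib = 117<<14 = 1916928; acc -> 1918168, shift -> 21
byte 3=0x7B: payload=0x7B=123, contrib = 123<<21 = 257949696; acc -> 259867864, shift -> 28

Answer: acc=88 shift=7
acc=1240 shift=14
acc=1918168 shift=21
acc=259867864 shift=28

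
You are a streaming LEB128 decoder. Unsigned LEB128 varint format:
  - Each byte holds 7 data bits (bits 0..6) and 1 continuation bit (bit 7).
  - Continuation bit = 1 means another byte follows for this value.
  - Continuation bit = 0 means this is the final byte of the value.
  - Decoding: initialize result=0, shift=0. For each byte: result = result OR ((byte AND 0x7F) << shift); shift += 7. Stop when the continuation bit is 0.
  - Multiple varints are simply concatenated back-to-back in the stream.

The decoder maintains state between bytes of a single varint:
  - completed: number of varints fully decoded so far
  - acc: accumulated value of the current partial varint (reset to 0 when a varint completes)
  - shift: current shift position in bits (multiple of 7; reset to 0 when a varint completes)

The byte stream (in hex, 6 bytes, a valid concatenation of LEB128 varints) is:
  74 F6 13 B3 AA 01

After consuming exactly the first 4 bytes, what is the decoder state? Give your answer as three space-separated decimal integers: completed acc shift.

Answer: 2 51 7

Derivation:
byte[0]=0x74 cont=0 payload=0x74: varint #1 complete (value=116); reset -> completed=1 acc=0 shift=0
byte[1]=0xF6 cont=1 payload=0x76: acc |= 118<<0 -> completed=1 acc=118 shift=7
byte[2]=0x13 cont=0 payload=0x13: varint #2 complete (value=2550); reset -> completed=2 acc=0 shift=0
byte[3]=0xB3 cont=1 payload=0x33: acc |= 51<<0 -> completed=2 acc=51 shift=7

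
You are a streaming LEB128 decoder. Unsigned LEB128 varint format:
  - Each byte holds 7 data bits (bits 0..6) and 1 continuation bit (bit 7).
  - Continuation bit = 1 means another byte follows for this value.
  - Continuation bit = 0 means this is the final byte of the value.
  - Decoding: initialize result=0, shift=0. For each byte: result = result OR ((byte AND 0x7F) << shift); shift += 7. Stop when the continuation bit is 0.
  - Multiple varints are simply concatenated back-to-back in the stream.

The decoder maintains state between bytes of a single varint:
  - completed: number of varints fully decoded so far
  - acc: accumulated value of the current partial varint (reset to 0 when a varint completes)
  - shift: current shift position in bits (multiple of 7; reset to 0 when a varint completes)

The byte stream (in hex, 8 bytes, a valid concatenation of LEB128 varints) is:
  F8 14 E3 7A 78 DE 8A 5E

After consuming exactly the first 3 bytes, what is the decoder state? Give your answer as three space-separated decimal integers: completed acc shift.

Answer: 1 99 7

Derivation:
byte[0]=0xF8 cont=1 payload=0x78: acc |= 120<<0 -> completed=0 acc=120 shift=7
byte[1]=0x14 cont=0 payload=0x14: varint #1 complete (value=2680); reset -> completed=1 acc=0 shift=0
byte[2]=0xE3 cont=1 payload=0x63: acc |= 99<<0 -> completed=1 acc=99 shift=7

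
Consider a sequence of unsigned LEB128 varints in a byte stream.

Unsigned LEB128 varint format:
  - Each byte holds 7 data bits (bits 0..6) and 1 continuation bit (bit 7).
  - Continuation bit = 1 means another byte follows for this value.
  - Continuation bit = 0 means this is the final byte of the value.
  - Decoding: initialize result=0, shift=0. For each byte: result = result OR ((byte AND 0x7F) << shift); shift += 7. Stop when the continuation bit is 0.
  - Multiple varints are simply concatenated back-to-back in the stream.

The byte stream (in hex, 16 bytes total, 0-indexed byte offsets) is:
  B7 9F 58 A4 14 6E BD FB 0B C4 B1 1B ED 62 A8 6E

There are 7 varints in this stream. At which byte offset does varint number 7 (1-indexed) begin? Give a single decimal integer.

  byte[0]=0xB7 cont=1 payload=0x37=55: acc |= 55<<0 -> acc=55 shift=7
  byte[1]=0x9F cont=1 payload=0x1F=31: acc |= 31<<7 -> acc=4023 shift=14
  byte[2]=0x58 cont=0 payload=0x58=88: acc |= 88<<14 -> acc=1445815 shift=21 [end]
Varint 1: bytes[0:3] = B7 9F 58 -> value 1445815 (3 byte(s))
  byte[3]=0xA4 cont=1 payload=0x24=36: acc |= 36<<0 -> acc=36 shift=7
  byte[4]=0x14 cont=0 payload=0x14=20: acc |= 20<<7 -> acc=2596 shift=14 [end]
Varint 2: bytes[3:5] = A4 14 -> value 2596 (2 byte(s))
  byte[5]=0x6E cont=0 payload=0x6E=110: acc |= 110<<0 -> acc=110 shift=7 [end]
Varint 3: bytes[5:6] = 6E -> value 110 (1 byte(s))
  byte[6]=0xBD cont=1 payload=0x3D=61: acc |= 61<<0 -> acc=61 shift=7
  byte[7]=0xFB cont=1 payload=0x7B=123: acc |= 123<<7 -> acc=15805 shift=14
  byte[8]=0x0B cont=0 payload=0x0B=11: acc |= 11<<14 -> acc=196029 shift=21 [end]
Varint 4: bytes[6:9] = BD FB 0B -> value 196029 (3 byte(s))
  byte[9]=0xC4 cont=1 payload=0x44=68: acc |= 68<<0 -> acc=68 shift=7
  byte[10]=0xB1 cont=1 payload=0x31=49: acc |= 49<<7 -> acc=6340 shift=14
  byte[11]=0x1B cont=0 payload=0x1B=27: acc |= 27<<14 -> acc=448708 shift=21 [end]
Varint 5: bytes[9:12] = C4 B1 1B -> value 448708 (3 byte(s))
  byte[12]=0xED cont=1 payload=0x6D=109: acc |= 109<<0 -> acc=109 shift=7
  byte[13]=0x62 cont=0 payload=0x62=98: acc |= 98<<7 -> acc=12653 shift=14 [end]
Varint 6: bytes[12:14] = ED 62 -> value 12653 (2 byte(s))
  byte[14]=0xA8 cont=1 payload=0x28=40: acc |= 40<<0 -> acc=40 shift=7
  byte[15]=0x6E cont=0 payload=0x6E=110: acc |= 110<<7 -> acc=14120 shift=14 [end]
Varint 7: bytes[14:16] = A8 6E -> value 14120 (2 byte(s))

Answer: 14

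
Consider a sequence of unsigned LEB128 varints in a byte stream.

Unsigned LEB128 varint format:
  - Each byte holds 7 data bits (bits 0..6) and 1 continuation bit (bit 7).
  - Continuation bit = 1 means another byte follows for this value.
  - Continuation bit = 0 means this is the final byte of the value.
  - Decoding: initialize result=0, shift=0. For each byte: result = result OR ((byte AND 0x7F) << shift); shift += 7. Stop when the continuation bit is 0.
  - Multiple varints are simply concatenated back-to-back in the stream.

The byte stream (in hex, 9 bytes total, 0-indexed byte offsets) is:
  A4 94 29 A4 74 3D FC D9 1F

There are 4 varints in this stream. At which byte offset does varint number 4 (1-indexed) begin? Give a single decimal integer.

Answer: 6

Derivation:
  byte[0]=0xA4 cont=1 payload=0x24=36: acc |= 36<<0 -> acc=36 shift=7
  byte[1]=0x94 cont=1 payload=0x14=20: acc |= 20<<7 -> acc=2596 shift=14
  byte[2]=0x29 cont=0 payload=0x29=41: acc |= 41<<14 -> acc=674340 shift=21 [end]
Varint 1: bytes[0:3] = A4 94 29 -> value 674340 (3 byte(s))
  byte[3]=0xA4 cont=1 payload=0x24=36: acc |= 36<<0 -> acc=36 shift=7
  byte[4]=0x74 cont=0 payload=0x74=116: acc |= 116<<7 -> acc=14884 shift=14 [end]
Varint 2: bytes[3:5] = A4 74 -> value 14884 (2 byte(s))
  byte[5]=0x3D cont=0 payload=0x3D=61: acc |= 61<<0 -> acc=61 shift=7 [end]
Varint 3: bytes[5:6] = 3D -> value 61 (1 byte(s))
  byte[6]=0xFC cont=1 payload=0x7C=124: acc |= 124<<0 -> acc=124 shift=7
  byte[7]=0xD9 cont=1 payload=0x59=89: acc |= 89<<7 -> acc=11516 shift=14
  byte[8]=0x1F cont=0 payload=0x1F=31: acc |= 31<<14 -> acc=519420 shift=21 [end]
Varint 4: bytes[6:9] = FC D9 1F -> value 519420 (3 byte(s))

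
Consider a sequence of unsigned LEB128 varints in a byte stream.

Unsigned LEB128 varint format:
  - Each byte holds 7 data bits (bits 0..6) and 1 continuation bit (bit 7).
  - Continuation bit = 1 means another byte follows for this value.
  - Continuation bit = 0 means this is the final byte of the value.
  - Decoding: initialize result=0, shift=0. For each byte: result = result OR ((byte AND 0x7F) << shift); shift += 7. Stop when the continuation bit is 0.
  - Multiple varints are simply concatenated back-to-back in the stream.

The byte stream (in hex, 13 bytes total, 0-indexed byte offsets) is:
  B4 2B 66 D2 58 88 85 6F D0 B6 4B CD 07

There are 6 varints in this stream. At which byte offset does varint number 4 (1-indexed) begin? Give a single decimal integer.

  byte[0]=0xB4 cont=1 payload=0x34=52: acc |= 52<<0 -> acc=52 shift=7
  byte[1]=0x2B cont=0 payload=0x2B=43: acc |= 43<<7 -> acc=5556 shift=14 [end]
Varint 1: bytes[0:2] = B4 2B -> value 5556 (2 byte(s))
  byte[2]=0x66 cont=0 payload=0x66=102: acc |= 102<<0 -> acc=102 shift=7 [end]
Varint 2: bytes[2:3] = 66 -> value 102 (1 byte(s))
  byte[3]=0xD2 cont=1 payload=0x52=82: acc |= 82<<0 -> acc=82 shift=7
  byte[4]=0x58 cont=0 payload=0x58=88: acc |= 88<<7 -> acc=11346 shift=14 [end]
Varint 3: bytes[3:5] = D2 58 -> value 11346 (2 byte(s))
  byte[5]=0x88 cont=1 payload=0x08=8: acc |= 8<<0 -> acc=8 shift=7
  byte[6]=0x85 cont=1 payload=0x05=5: acc |= 5<<7 -> acc=648 shift=14
  byte[7]=0x6F cont=0 payload=0x6F=111: acc |= 111<<14 -> acc=1819272 shift=21 [end]
Varint 4: bytes[5:8] = 88 85 6F -> value 1819272 (3 byte(s))
  byte[8]=0xD0 cont=1 payload=0x50=80: acc |= 80<<0 -> acc=80 shift=7
  byte[9]=0xB6 cont=1 payload=0x36=54: acc |= 54<<7 -> acc=6992 shift=14
  byte[10]=0x4B cont=0 payload=0x4B=75: acc |= 75<<14 -> acc=1235792 shift=21 [end]
Varint 5: bytes[8:11] = D0 B6 4B -> value 1235792 (3 byte(s))
  byte[11]=0xCD cont=1 payload=0x4D=77: acc |= 77<<0 -> acc=77 shift=7
  byte[12]=0x07 cont=0 payload=0x07=7: acc |= 7<<7 -> acc=973 shift=14 [end]
Varint 6: bytes[11:13] = CD 07 -> value 973 (2 byte(s))

Answer: 5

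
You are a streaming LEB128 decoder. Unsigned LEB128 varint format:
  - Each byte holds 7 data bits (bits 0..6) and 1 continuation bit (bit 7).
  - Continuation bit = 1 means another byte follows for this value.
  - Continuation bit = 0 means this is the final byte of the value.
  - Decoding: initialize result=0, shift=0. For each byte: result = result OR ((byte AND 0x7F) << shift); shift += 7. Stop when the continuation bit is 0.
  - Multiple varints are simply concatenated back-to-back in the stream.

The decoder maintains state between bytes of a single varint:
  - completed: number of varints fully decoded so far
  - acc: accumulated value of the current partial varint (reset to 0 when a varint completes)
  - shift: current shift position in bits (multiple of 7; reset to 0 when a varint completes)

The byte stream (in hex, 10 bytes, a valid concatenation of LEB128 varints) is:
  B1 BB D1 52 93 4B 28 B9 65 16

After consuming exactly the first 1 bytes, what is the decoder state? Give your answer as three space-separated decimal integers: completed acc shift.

byte[0]=0xB1 cont=1 payload=0x31: acc |= 49<<0 -> completed=0 acc=49 shift=7

Answer: 0 49 7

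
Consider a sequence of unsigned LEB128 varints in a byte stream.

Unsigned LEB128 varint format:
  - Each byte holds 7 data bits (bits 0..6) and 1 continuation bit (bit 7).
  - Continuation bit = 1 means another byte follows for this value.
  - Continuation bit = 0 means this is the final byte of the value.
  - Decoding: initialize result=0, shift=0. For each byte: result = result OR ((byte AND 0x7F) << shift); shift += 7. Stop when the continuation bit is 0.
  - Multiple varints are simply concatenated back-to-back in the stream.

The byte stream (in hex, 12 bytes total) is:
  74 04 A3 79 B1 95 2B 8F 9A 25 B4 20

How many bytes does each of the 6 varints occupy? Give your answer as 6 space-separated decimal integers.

  byte[0]=0x74 cont=0 payload=0x74=116: acc |= 116<<0 -> acc=116 shift=7 [end]
Varint 1: bytes[0:1] = 74 -> value 116 (1 byte(s))
  byte[1]=0x04 cont=0 payload=0x04=4: acc |= 4<<0 -> acc=4 shift=7 [end]
Varint 2: bytes[1:2] = 04 -> value 4 (1 byte(s))
  byte[2]=0xA3 cont=1 payload=0x23=35: acc |= 35<<0 -> acc=35 shift=7
  byte[3]=0x79 cont=0 payload=0x79=121: acc |= 121<<7 -> acc=15523 shift=14 [end]
Varint 3: bytes[2:4] = A3 79 -> value 15523 (2 byte(s))
  byte[4]=0xB1 cont=1 payload=0x31=49: acc |= 49<<0 -> acc=49 shift=7
  byte[5]=0x95 cont=1 payload=0x15=21: acc |= 21<<7 -> acc=2737 shift=14
  byte[6]=0x2B cont=0 payload=0x2B=43: acc |= 43<<14 -> acc=707249 shift=21 [end]
Varint 4: bytes[4:7] = B1 95 2B -> value 707249 (3 byte(s))
  byte[7]=0x8F cont=1 payload=0x0F=15: acc |= 15<<0 -> acc=15 shift=7
  byte[8]=0x9A cont=1 payload=0x1A=26: acc |= 26<<7 -> acc=3343 shift=14
  byte[9]=0x25 cont=0 payload=0x25=37: acc |= 37<<14 -> acc=609551 shift=21 [end]
Varint 5: bytes[7:10] = 8F 9A 25 -> value 609551 (3 byte(s))
  byte[10]=0xB4 cont=1 payload=0x34=52: acc |= 52<<0 -> acc=52 shift=7
  byte[11]=0x20 cont=0 payload=0x20=32: acc |= 32<<7 -> acc=4148 shift=14 [end]
Varint 6: bytes[10:12] = B4 20 -> value 4148 (2 byte(s))

Answer: 1 1 2 3 3 2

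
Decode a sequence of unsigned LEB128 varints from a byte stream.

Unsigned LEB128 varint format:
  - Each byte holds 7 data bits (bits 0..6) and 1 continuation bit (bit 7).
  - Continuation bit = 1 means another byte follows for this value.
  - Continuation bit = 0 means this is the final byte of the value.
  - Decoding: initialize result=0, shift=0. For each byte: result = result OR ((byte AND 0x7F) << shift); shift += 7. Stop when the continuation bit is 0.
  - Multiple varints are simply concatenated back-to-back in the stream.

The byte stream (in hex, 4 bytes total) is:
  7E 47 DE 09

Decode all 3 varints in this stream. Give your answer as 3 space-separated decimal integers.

Answer: 126 71 1246

Derivation:
  byte[0]=0x7E cont=0 payload=0x7E=126: acc |= 126<<0 -> acc=126 shift=7 [end]
Varint 1: bytes[0:1] = 7E -> value 126 (1 byte(s))
  byte[1]=0x47 cont=0 payload=0x47=71: acc |= 71<<0 -> acc=71 shift=7 [end]
Varint 2: bytes[1:2] = 47 -> value 71 (1 byte(s))
  byte[2]=0xDE cont=1 payload=0x5E=94: acc |= 94<<0 -> acc=94 shift=7
  byte[3]=0x09 cont=0 payload=0x09=9: acc |= 9<<7 -> acc=1246 shift=14 [end]
Varint 3: bytes[2:4] = DE 09 -> value 1246 (2 byte(s))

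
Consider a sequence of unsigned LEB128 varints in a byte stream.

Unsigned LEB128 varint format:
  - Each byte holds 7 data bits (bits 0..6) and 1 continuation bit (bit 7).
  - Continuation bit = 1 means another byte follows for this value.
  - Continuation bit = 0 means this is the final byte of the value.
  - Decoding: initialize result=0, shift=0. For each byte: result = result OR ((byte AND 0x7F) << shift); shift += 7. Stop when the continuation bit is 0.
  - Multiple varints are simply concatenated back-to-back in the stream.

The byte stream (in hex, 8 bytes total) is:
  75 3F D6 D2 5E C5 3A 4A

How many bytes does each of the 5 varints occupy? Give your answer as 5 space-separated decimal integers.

  byte[0]=0x75 cont=0 payload=0x75=117: acc |= 117<<0 -> acc=117 shift=7 [end]
Varint 1: bytes[0:1] = 75 -> value 117 (1 byte(s))
  byte[1]=0x3F cont=0 payload=0x3F=63: acc |= 63<<0 -> acc=63 shift=7 [end]
Varint 2: bytes[1:2] = 3F -> value 63 (1 byte(s))
  byte[2]=0xD6 cont=1 payload=0x56=86: acc |= 86<<0 -> acc=86 shift=7
  byte[3]=0xD2 cont=1 payload=0x52=82: acc |= 82<<7 -> acc=10582 shift=14
  byte[4]=0x5E cont=0 payload=0x5E=94: acc |= 94<<14 -> acc=1550678 shift=21 [end]
Varint 3: bytes[2:5] = D6 D2 5E -> value 1550678 (3 byte(s))
  byte[5]=0xC5 cont=1 payload=0x45=69: acc |= 69<<0 -> acc=69 shift=7
  byte[6]=0x3A cont=0 payload=0x3A=58: acc |= 58<<7 -> acc=7493 shift=14 [end]
Varint 4: bytes[5:7] = C5 3A -> value 7493 (2 byte(s))
  byte[7]=0x4A cont=0 payload=0x4A=74: acc |= 74<<0 -> acc=74 shift=7 [end]
Varint 5: bytes[7:8] = 4A -> value 74 (1 byte(s))

Answer: 1 1 3 2 1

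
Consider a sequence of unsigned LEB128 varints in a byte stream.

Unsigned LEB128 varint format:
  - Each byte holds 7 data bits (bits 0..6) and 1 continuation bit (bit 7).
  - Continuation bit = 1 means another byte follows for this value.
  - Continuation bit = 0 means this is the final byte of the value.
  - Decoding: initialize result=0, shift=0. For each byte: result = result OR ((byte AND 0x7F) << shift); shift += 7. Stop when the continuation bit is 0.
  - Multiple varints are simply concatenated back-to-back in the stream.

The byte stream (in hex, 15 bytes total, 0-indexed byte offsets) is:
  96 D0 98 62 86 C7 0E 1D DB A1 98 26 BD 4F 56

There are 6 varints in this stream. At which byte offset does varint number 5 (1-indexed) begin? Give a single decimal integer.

Answer: 12

Derivation:
  byte[0]=0x96 cont=1 payload=0x16=22: acc |= 22<<0 -> acc=22 shift=7
  byte[1]=0xD0 cont=1 payload=0x50=80: acc |= 80<<7 -> acc=10262 shift=14
  byte[2]=0x98 cont=1 payload=0x18=24: acc |= 24<<14 -> acc=403478 shift=21
  byte[3]=0x62 cont=0 payload=0x62=98: acc |= 98<<21 -> acc=205924374 shift=28 [end]
Varint 1: bytes[0:4] = 96 D0 98 62 -> value 205924374 (4 byte(s))
  byte[4]=0x86 cont=1 payload=0x06=6: acc |= 6<<0 -> acc=6 shift=7
  byte[5]=0xC7 cont=1 payload=0x47=71: acc |= 71<<7 -> acc=9094 shift=14
  byte[6]=0x0E cont=0 payload=0x0E=14: acc |= 14<<14 -> acc=238470 shift=21 [end]
Varint 2: bytes[4:7] = 86 C7 0E -> value 238470 (3 byte(s))
  byte[7]=0x1D cont=0 payload=0x1D=29: acc |= 29<<0 -> acc=29 shift=7 [end]
Varint 3: bytes[7:8] = 1D -> value 29 (1 byte(s))
  byte[8]=0xDB cont=1 payload=0x5B=91: acc |= 91<<0 -> acc=91 shift=7
  byte[9]=0xA1 cont=1 payload=0x21=33: acc |= 33<<7 -> acc=4315 shift=14
  byte[10]=0x98 cont=1 payload=0x18=24: acc |= 24<<14 -> acc=397531 shift=21
  byte[11]=0x26 cont=0 payload=0x26=38: acc |= 38<<21 -> acc=80089307 shift=28 [end]
Varint 4: bytes[8:12] = DB A1 98 26 -> value 80089307 (4 byte(s))
  byte[12]=0xBD cont=1 payload=0x3D=61: acc |= 61<<0 -> acc=61 shift=7
  byte[13]=0x4F cont=0 payload=0x4F=79: acc |= 79<<7 -> acc=10173 shift=14 [end]
Varint 5: bytes[12:14] = BD 4F -> value 10173 (2 byte(s))
  byte[14]=0x56 cont=0 payload=0x56=86: acc |= 86<<0 -> acc=86 shift=7 [end]
Varint 6: bytes[14:15] = 56 -> value 86 (1 byte(s))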